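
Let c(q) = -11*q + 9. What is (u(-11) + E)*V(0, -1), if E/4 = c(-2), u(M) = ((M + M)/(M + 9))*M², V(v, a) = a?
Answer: -1455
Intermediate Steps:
c(q) = 9 - 11*q
u(M) = 2*M³/(9 + M) (u(M) = ((2*M)/(9 + M))*M² = (2*M/(9 + M))*M² = 2*M³/(9 + M))
E = 124 (E = 4*(9 - 11*(-2)) = 4*(9 + 22) = 4*31 = 124)
(u(-11) + E)*V(0, -1) = (2*(-11)³/(9 - 11) + 124)*(-1) = (2*(-1331)/(-2) + 124)*(-1) = (2*(-1331)*(-½) + 124)*(-1) = (1331 + 124)*(-1) = 1455*(-1) = -1455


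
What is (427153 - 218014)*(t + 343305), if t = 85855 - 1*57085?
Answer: 77815393425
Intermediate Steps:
t = 28770 (t = 85855 - 57085 = 28770)
(427153 - 218014)*(t + 343305) = (427153 - 218014)*(28770 + 343305) = 209139*372075 = 77815393425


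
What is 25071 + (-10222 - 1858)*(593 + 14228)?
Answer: -179012609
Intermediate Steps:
25071 + (-10222 - 1858)*(593 + 14228) = 25071 - 12080*14821 = 25071 - 179037680 = -179012609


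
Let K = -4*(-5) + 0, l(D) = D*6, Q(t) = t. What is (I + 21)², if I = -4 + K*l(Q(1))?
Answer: 18769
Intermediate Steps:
l(D) = 6*D
K = 20 (K = 20 + 0 = 20)
I = 116 (I = -4 + 20*(6*1) = -4 + 20*6 = -4 + 120 = 116)
(I + 21)² = (116 + 21)² = 137² = 18769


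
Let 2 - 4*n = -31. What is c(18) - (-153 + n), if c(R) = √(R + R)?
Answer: 603/4 ≈ 150.75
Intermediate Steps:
n = 33/4 (n = ½ - ¼*(-31) = ½ + 31/4 = 33/4 ≈ 8.2500)
c(R) = √2*√R (c(R) = √(2*R) = √2*√R)
c(18) - (-153 + n) = √2*√18 - (-153 + 33/4) = √2*(3*√2) - 1*(-579/4) = 6 + 579/4 = 603/4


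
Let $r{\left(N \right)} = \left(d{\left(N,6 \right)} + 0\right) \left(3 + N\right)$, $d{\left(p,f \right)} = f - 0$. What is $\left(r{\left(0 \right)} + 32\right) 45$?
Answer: $2250$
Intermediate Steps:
$d{\left(p,f \right)} = f$ ($d{\left(p,f \right)} = f + 0 = f$)
$r{\left(N \right)} = 18 + 6 N$ ($r{\left(N \right)} = \left(6 + 0\right) \left(3 + N\right) = 6 \left(3 + N\right) = 18 + 6 N$)
$\left(r{\left(0 \right)} + 32\right) 45 = \left(\left(18 + 6 \cdot 0\right) + 32\right) 45 = \left(\left(18 + 0\right) + 32\right) 45 = \left(18 + 32\right) 45 = 50 \cdot 45 = 2250$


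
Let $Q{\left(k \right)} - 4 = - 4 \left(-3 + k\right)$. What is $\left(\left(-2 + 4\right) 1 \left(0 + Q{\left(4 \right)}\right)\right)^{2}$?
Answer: $0$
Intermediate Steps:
$Q{\left(k \right)} = 16 - 4 k$ ($Q{\left(k \right)} = 4 - 4 \left(-3 + k\right) = 4 - \left(-12 + 4 k\right) = 16 - 4 k$)
$\left(\left(-2 + 4\right) 1 \left(0 + Q{\left(4 \right)}\right)\right)^{2} = \left(\left(-2 + 4\right) 1 \left(0 + \left(16 - 16\right)\right)\right)^{2} = \left(2 \cdot 1 \left(0 + \left(16 - 16\right)\right)\right)^{2} = \left(2 \cdot 1 \left(0 + 0\right)\right)^{2} = \left(2 \cdot 1 \cdot 0\right)^{2} = \left(2 \cdot 0\right)^{2} = 0^{2} = 0$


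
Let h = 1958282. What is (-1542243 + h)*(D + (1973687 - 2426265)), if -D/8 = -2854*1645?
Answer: 15437568928418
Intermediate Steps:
D = 37558640 (D = -(-22832)*1645 = -8*(-4694830) = 37558640)
(-1542243 + h)*(D + (1973687 - 2426265)) = (-1542243 + 1958282)*(37558640 + (1973687 - 2426265)) = 416039*(37558640 - 452578) = 416039*37106062 = 15437568928418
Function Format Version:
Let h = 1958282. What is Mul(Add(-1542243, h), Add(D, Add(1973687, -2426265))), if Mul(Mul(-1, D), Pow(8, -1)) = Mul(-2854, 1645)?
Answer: 15437568928418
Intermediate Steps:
D = 37558640 (D = Mul(-8, Mul(-2854, 1645)) = Mul(-8, -4694830) = 37558640)
Mul(Add(-1542243, h), Add(D, Add(1973687, -2426265))) = Mul(Add(-1542243, 1958282), Add(37558640, Add(1973687, -2426265))) = Mul(416039, Add(37558640, -452578)) = Mul(416039, 37106062) = 15437568928418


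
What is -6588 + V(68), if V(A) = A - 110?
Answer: -6630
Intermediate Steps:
V(A) = -110 + A
-6588 + V(68) = -6588 + (-110 + 68) = -6588 - 42 = -6630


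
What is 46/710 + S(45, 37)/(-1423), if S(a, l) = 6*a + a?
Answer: -79096/505165 ≈ -0.15657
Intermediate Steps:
S(a, l) = 7*a
46/710 + S(45, 37)/(-1423) = 46/710 + (7*45)/(-1423) = 46*(1/710) + 315*(-1/1423) = 23/355 - 315/1423 = -79096/505165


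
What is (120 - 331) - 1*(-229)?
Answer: 18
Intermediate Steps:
(120 - 331) - 1*(-229) = -211 + 229 = 18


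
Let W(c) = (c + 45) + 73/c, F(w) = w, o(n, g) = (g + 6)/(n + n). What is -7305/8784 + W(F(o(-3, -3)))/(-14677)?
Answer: -35441303/42974256 ≈ -0.82471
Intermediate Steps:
o(n, g) = (6 + g)/(2*n) (o(n, g) = (6 + g)/((2*n)) = (6 + g)*(1/(2*n)) = (6 + g)/(2*n))
W(c) = 45 + c + 73/c (W(c) = (45 + c) + 73/c = 45 + c + 73/c)
-7305/8784 + W(F(o(-3, -3)))/(-14677) = -7305/8784 + (45 + (1/2)*(6 - 3)/(-3) + 73/(((1/2)*(6 - 3)/(-3))))/(-14677) = -7305*1/8784 + (45 + (1/2)*(-1/3)*3 + 73/(((1/2)*(-1/3)*3)))*(-1/14677) = -2435/2928 + (45 - 1/2 + 73/(-1/2))*(-1/14677) = -2435/2928 + (45 - 1/2 + 73*(-2))*(-1/14677) = -2435/2928 + (45 - 1/2 - 146)*(-1/14677) = -2435/2928 - 203/2*(-1/14677) = -2435/2928 + 203/29354 = -35441303/42974256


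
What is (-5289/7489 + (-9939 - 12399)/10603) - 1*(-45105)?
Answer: 3581378262486/79405867 ≈ 45102.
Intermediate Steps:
(-5289/7489 + (-9939 - 12399)/10603) - 1*(-45105) = (-5289*1/7489 - 22338*1/10603) + 45105 = (-5289/7489 - 22338/10603) + 45105 = -223368549/79405867 + 45105 = 3581378262486/79405867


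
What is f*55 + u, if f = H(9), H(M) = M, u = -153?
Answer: 342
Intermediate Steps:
f = 9
f*55 + u = 9*55 - 153 = 495 - 153 = 342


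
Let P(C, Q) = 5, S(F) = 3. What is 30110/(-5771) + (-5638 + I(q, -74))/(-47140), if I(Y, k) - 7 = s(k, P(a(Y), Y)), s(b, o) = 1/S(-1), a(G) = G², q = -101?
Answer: -1040168117/204033705 ≈ -5.0980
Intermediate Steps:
s(b, o) = ⅓ (s(b, o) = 1/3 = ⅓)
I(Y, k) = 22/3 (I(Y, k) = 7 + ⅓ = 22/3)
30110/(-5771) + (-5638 + I(q, -74))/(-47140) = 30110/(-5771) + (-5638 + 22/3)/(-47140) = 30110*(-1/5771) - 16892/3*(-1/47140) = -30110/5771 + 4223/35355 = -1040168117/204033705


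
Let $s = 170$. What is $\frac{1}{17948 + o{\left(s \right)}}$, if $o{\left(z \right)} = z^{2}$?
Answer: $\frac{1}{46848} \approx 2.1346 \cdot 10^{-5}$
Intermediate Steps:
$\frac{1}{17948 + o{\left(s \right)}} = \frac{1}{17948 + 170^{2}} = \frac{1}{17948 + 28900} = \frac{1}{46848}$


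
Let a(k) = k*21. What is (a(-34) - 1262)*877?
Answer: -1732952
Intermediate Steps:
a(k) = 21*k
(a(-34) - 1262)*877 = (21*(-34) - 1262)*877 = (-714 - 1262)*877 = -1976*877 = -1732952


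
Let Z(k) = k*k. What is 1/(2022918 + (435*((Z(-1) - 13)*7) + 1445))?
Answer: 1/1987823 ≈ 5.0306e-7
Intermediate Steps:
Z(k) = k²
1/(2022918 + (435*((Z(-1) - 13)*7) + 1445)) = 1/(2022918 + (435*(((-1)² - 13)*7) + 1445)) = 1/(2022918 + (435*((1 - 13)*7) + 1445)) = 1/(2022918 + (435*(-12*7) + 1445)) = 1/(2022918 + (435*(-84) + 1445)) = 1/(2022918 + (-36540 + 1445)) = 1/(2022918 - 35095) = 1/1987823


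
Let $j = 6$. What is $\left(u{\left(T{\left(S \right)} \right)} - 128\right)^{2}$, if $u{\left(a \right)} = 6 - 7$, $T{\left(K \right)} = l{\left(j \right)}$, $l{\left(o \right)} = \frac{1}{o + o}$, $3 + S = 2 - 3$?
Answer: $16641$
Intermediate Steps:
$S = -4$ ($S = -3 + \left(2 - 3\right) = -3 - 1 = -4$)
$l{\left(o \right)} = \frac{1}{2 o}$
$T{\left(K \right)} = \frac{1}{12}$ ($T{\left(K \right)} = \frac{1}{2 \cdot 6} = \frac{1}{2} \cdot \frac{1}{6} = \frac{1}{12}$)
$u{\left(a \right)} = -1$ ($u{\left(a \right)} = 6 - 7 = -1$)
$\left(u{\left(T{\left(S \right)} \right)} - 128\right)^{2} = \left(-1 - 128\right)^{2} = \left(-129\right)^{2} = 16641$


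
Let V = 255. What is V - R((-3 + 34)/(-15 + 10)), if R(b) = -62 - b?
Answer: 1554/5 ≈ 310.80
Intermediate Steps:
V - R((-3 + 34)/(-15 + 10)) = 255 - (-62 - (-3 + 34)/(-15 + 10)) = 255 - (-62 - 31/(-5)) = 255 - (-62 - 31*(-1)/5) = 255 - (-62 - 1*(-31/5)) = 255 - (-62 + 31/5) = 255 - 1*(-279/5) = 255 + 279/5 = 1554/5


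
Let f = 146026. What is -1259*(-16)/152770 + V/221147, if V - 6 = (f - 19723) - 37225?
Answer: 9032073924/16892313595 ≈ 0.53469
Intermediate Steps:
V = 89084 (V = 6 + ((146026 - 19723) - 37225) = 6 + (126303 - 37225) = 6 + 89078 = 89084)
-1259*(-16)/152770 + V/221147 = -1259*(-16)/152770 + 89084/221147 = 20144*(1/152770) + 89084*(1/221147) = 10072/76385 + 89084/221147 = 9032073924/16892313595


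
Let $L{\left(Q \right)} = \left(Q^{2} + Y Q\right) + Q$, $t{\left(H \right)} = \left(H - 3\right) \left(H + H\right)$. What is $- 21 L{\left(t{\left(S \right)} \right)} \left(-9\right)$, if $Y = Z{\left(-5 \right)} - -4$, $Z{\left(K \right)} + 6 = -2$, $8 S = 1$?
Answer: $\frac{517293}{1024} \approx 505.17$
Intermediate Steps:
$S = \frac{1}{8}$ ($S = \frac{1}{8} \cdot 1 = \frac{1}{8} \approx 0.125$)
$Z{\left(K \right)} = -8$ ($Z{\left(K \right)} = -6 - 2 = -8$)
$Y = -4$ ($Y = -8 - -4 = -8 + 4 = -4$)
$t{\left(H \right)} = 2 H \left(-3 + H\right)$ ($t{\left(H \right)} = \left(-3 + H\right) 2 H = 2 H \left(-3 + H\right)$)
$L{\left(Q \right)} = Q^{2} - 3 Q$ ($L{\left(Q \right)} = \left(Q^{2} - 4 Q\right) + Q = Q^{2} - 3 Q$)
$- 21 L{\left(t{\left(S \right)} \right)} \left(-9\right) = - 21 \cdot 2 \cdot \frac{1}{8} \left(-3 + \frac{1}{8}\right) \left(-3 + 2 \cdot \frac{1}{8} \left(-3 + \frac{1}{8}\right)\right) \left(-9\right) = - 21 \cdot 2 \cdot \frac{1}{8} \left(- \frac{23}{8}\right) \left(-3 + 2 \cdot \frac{1}{8} \left(- \frac{23}{8}\right)\right) \left(-9\right) = - 21 \left(- \frac{23 \left(-3 - \frac{23}{32}\right)}{32}\right) \left(-9\right) = - 21 \left(\left(- \frac{23}{32}\right) \left(- \frac{119}{32}\right)\right) \left(-9\right) = \left(-21\right) \frac{2737}{1024} \left(-9\right) = \left(- \frac{57477}{1024}\right) \left(-9\right) = \frac{517293}{1024}$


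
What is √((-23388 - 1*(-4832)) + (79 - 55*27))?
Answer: 3*I*√2218 ≈ 141.29*I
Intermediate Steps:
√((-23388 - 1*(-4832)) + (79 - 55*27)) = √((-23388 + 4832) + (79 - 1485)) = √(-18556 - 1406) = √(-19962) = 3*I*√2218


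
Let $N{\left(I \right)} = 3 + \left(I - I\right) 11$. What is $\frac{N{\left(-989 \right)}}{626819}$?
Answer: $\frac{3}{626819} \approx 4.7861 \cdot 10^{-6}$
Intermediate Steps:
$N{\left(I \right)} = 3$ ($N{\left(I \right)} = 3 + 0 \cdot 11 = 3 + 0 = 3$)
$\frac{N{\left(-989 \right)}}{626819} = \frac{3}{626819}$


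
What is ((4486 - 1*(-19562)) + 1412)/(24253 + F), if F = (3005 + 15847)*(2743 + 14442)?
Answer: 25460/323995873 ≈ 7.8581e-5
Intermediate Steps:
F = 323971620 (F = 18852*17185 = 323971620)
((4486 - 1*(-19562)) + 1412)/(24253 + F) = ((4486 - 1*(-19562)) + 1412)/(24253 + 323971620) = ((4486 + 19562) + 1412)/323995873 = (24048 + 1412)*(1/323995873) = 25460*(1/323995873) = 25460/323995873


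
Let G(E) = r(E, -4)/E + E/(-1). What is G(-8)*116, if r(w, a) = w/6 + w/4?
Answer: 2929/3 ≈ 976.33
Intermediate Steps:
r(w, a) = 5*w/12 (r(w, a) = w*(⅙) + w*(¼) = w/6 + w/4 = 5*w/12)
G(E) = 5/12 - E (G(E) = (5*E/12)/E + E/(-1) = 5/12 + E*(-1) = 5/12 - E)
G(-8)*116 = (5/12 - 1*(-8))*116 = (5/12 + 8)*116 = (101/12)*116 = 2929/3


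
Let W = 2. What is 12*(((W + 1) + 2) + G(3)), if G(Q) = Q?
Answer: 96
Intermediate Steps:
12*(((W + 1) + 2) + G(3)) = 12*(((2 + 1) + 2) + 3) = 12*((3 + 2) + 3) = 12*(5 + 3) = 12*8 = 96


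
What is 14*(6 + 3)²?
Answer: 1134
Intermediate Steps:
14*(6 + 3)² = 14*9² = 14*81 = 1134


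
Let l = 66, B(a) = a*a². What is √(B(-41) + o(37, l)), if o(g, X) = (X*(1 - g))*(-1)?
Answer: I*√66545 ≈ 257.96*I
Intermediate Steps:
B(a) = a³
o(g, X) = -X*(1 - g)
√(B(-41) + o(37, l)) = √((-41)³ + 66*(-1 + 37)) = √(-68921 + 66*36) = √(-68921 + 2376) = √(-66545) = I*√66545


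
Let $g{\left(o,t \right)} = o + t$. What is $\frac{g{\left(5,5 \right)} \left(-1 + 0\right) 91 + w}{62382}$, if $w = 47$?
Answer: $- \frac{863}{62382} \approx -0.013834$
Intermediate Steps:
$\frac{g{\left(5,5 \right)} \left(-1 + 0\right) 91 + w}{62382} = \frac{\left(5 + 5\right) \left(-1 + 0\right) 91 + 47}{62382} = \left(10 \left(-1\right) 91 + 47\right) \frac{1}{62382} = \left(\left(-10\right) 91 + 47\right) \frac{1}{62382} = \left(-910 + 47\right) \frac{1}{62382} = \left(-863\right) \frac{1}{62382} = - \frac{863}{62382}$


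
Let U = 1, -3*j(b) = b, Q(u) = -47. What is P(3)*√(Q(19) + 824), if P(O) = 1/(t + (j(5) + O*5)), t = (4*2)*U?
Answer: 3*√777/64 ≈ 1.3066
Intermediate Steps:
j(b) = -b/3
t = 8 (t = (4*2)*1 = 8*1 = 8)
P(O) = 1/(19/3 + 5*O) (P(O) = 1/(8 + (-⅓*5 + O*5)) = 1/(8 + (-5/3 + 5*O)) = 1/(19/3 + 5*O))
P(3)*√(Q(19) + 824) = (3/(19 + 15*3))*√(-47 + 824) = (3/(19 + 45))*√777 = (3/64)*√777 = (3*(1/64))*√777 = 3*√777/64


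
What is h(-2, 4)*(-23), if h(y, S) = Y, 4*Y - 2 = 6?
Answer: -46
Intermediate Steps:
Y = 2 (Y = ½ + (¼)*6 = ½ + 3/2 = 2)
h(y, S) = 2
h(-2, 4)*(-23) = 2*(-23) = -46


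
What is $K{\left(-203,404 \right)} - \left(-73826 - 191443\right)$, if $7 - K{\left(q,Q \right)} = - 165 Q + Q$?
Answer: $331532$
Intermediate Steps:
$K{\left(q,Q \right)} = 7 + 164 Q$ ($K{\left(q,Q \right)} = 7 - \left(- 165 Q + Q\right) = 7 - - 164 Q = 7 + 164 Q$)
$K{\left(-203,404 \right)} - \left(-73826 - 191443\right) = \left(7 + 164 \cdot 404\right) - \left(-73826 - 191443\right) = \left(7 + 66256\right) - -265269 = 66263 + 265269 = 331532$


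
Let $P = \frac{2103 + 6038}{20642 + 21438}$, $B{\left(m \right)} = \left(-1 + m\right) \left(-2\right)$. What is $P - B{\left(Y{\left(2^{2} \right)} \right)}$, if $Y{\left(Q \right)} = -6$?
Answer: $- \frac{580979}{42080} \approx -13.807$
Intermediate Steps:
$B{\left(m \right)} = 2 - 2 m$
$P = \frac{8141}{42080} \approx 0.19346$
$P - B{\left(Y{\left(2^{2} \right)} \right)} = \frac{8141}{42080} - \left(2 - -12\right) = \frac{8141}{42080} - \left(2 + 12\right) = \frac{8141}{42080} - 14 = - \frac{580979}{42080}$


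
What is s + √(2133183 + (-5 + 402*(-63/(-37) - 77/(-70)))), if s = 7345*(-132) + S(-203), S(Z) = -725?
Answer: -970265 + √73046577895/185 ≈ -9.6880e+5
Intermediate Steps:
s = -970265 (s = 7345*(-132) - 725 = -969540 - 725 = -970265)
s + √(2133183 + (-5 + 402*(-63/(-37) - 77/(-70)))) = -970265 + √(2133183 + (-5 + 402*(-63/(-37) - 77/(-70)))) = -970265 + √(2133183 + (-5 + 402*(-63*(-1/37) - 77*(-1/70)))) = -970265 + √(2133183 + (-5 + 402*(63/37 + 11/10))) = -970265 + √(2133183 + (-5 + 402*(1037/370))) = -970265 + √(2133183 + (-5 + 208437/185)) = -970265 + √(2133183 + 207512/185) = -970265 + √(394846367/185) = -970265 + √73046577895/185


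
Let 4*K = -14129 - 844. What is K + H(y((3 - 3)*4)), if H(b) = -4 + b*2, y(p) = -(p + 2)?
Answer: -15005/4 ≈ -3751.3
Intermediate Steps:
y(p) = -2 - p (y(p) = -(2 + p) = -2 - p)
H(b) = -4 + 2*b
K = -14973/4 (K = (-14129 - 844)/4 = (¼)*(-14973) = -14973/4 ≈ -3743.3)
K + H(y((3 - 3)*4)) = -14973/4 + (-4 + 2*(-2 - (3 - 3)*4)) = -14973/4 + (-4 + 2*(-2 - 0*4)) = -14973/4 + (-4 + 2*(-2 - 1*0)) = -14973/4 + (-4 + 2*(-2 + 0)) = -14973/4 + (-4 + 2*(-2)) = -14973/4 + (-4 - 4) = -14973/4 - 8 = -15005/4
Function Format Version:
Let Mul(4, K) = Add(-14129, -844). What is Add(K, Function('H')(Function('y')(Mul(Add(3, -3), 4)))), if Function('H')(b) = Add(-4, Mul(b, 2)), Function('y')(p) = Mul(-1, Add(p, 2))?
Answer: Rational(-15005, 4) ≈ -3751.3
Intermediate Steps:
Function('y')(p) = Add(-2, Mul(-1, p)) (Function('y')(p) = Mul(-1, Add(2, p)) = Add(-2, Mul(-1, p)))
Function('H')(b) = Add(-4, Mul(2, b))
K = Rational(-14973, 4) (K = Mul(Rational(1, 4), Add(-14129, -844)) = Mul(Rational(1, 4), -14973) = Rational(-14973, 4) ≈ -3743.3)
Add(K, Function('H')(Function('y')(Mul(Add(3, -3), 4)))) = Add(Rational(-14973, 4), Add(-4, Mul(2, Add(-2, Mul(-1, Mul(Add(3, -3), 4)))))) = Add(Rational(-14973, 4), Add(-4, Mul(2, Add(-2, Mul(-1, Mul(0, 4)))))) = Add(Rational(-14973, 4), Add(-4, Mul(2, Add(-2, Mul(-1, 0))))) = Add(Rational(-14973, 4), Add(-4, Mul(2, Add(-2, 0)))) = Add(Rational(-14973, 4), Add(-4, Mul(2, -2))) = Add(Rational(-14973, 4), Add(-4, -4)) = Add(Rational(-14973, 4), -8) = Rational(-15005, 4)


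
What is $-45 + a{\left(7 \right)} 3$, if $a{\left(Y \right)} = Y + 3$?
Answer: $-15$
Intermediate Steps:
$a{\left(Y \right)} = 3 + Y$
$-45 + a{\left(7 \right)} 3 = -45 + \left(3 + 7\right) 3 = -45 + 10 \cdot 3 = -45 + 30 = -15$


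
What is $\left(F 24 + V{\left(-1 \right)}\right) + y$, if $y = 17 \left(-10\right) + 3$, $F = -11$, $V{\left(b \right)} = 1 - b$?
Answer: $-429$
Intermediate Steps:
$y = -167$ ($y = -170 + 3 = -167$)
$\left(F 24 + V{\left(-1 \right)}\right) + y = \left(\left(-11\right) 24 + \left(1 - -1\right)\right) - 167 = \left(-264 + \left(1 + 1\right)\right) - 167 = \left(-264 + 2\right) - 167 = -262 - 167 = -429$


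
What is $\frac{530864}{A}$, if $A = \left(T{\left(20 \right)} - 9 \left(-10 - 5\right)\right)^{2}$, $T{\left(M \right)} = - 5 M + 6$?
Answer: $\frac{530864}{1681} \approx 315.8$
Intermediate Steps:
$T{\left(M \right)} = 6 - 5 M$
$A = 1681$ ($A = \left(\left(6 - 100\right) - 9 \left(-10 - 5\right)\right)^{2} = \left(\left(6 - 100\right) - -135\right)^{2} = \left(-94 + 135\right)^{2} = 41^{2} = 1681$)
$\frac{530864}{A} = \frac{530864}{1681}$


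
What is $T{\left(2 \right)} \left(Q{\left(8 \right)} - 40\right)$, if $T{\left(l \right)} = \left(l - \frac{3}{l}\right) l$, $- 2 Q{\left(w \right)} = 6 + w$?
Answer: $-47$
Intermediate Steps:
$Q{\left(w \right)} = -3 - \frac{w}{2}$ ($Q{\left(w \right)} = - \frac{6 + w}{2} = -3 - \frac{w}{2}$)
$T{\left(l \right)} = l \left(l - \frac{3}{l}\right)$
$T{\left(2 \right)} \left(Q{\left(8 \right)} - 40\right) = \left(-3 + 2^{2}\right) \left(\left(-3 - 4\right) - 40\right) = \left(-3 + 4\right) \left(\left(-3 - 4\right) - 40\right) = 1 \left(-7 - 40\right) = 1 \left(-47\right) = -47$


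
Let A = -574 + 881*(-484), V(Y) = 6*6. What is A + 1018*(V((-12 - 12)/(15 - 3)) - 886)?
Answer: -1292278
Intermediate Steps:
V(Y) = 36
A = -426978 (A = -574 - 426404 = -426978)
A + 1018*(V((-12 - 12)/(15 - 3)) - 886) = -426978 + 1018*(36 - 886) = -426978 + 1018*(-850) = -426978 - 865300 = -1292278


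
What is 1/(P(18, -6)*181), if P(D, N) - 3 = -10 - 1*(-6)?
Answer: -1/181 ≈ -0.0055249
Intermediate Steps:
P(D, N) = -1 (P(D, N) = 3 + (-10 - 1*(-6)) = 3 + (-10 + 6) = 3 - 4 = -1)
1/(P(18, -6)*181) = 1/(-1*181) = 1/(-181) = -1/181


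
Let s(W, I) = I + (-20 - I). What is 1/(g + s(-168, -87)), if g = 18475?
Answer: 1/18455 ≈ 5.4186e-5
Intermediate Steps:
s(W, I) = -20
1/(g + s(-168, -87)) = 1/(18475 - 20) = 1/18455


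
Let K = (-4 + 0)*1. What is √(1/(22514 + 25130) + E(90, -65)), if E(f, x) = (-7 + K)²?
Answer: 5*√2746640867/23822 ≈ 11.000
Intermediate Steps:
K = -4 (K = -4*1 = -4)
E(f, x) = 121 (E(f, x) = (-7 - 4)² = (-11)² = 121)
√(1/(22514 + 25130) + E(90, -65)) = √(1/(22514 + 25130) + 121) = √(1/47644 + 121) = √(5764925/47644) = 5*√2746640867/23822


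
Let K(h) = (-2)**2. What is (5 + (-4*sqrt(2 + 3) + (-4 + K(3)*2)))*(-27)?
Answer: -243 + 108*sqrt(5) ≈ -1.5047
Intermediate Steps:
K(h) = 4
(5 + (-4*sqrt(2 + 3) + (-4 + K(3)*2)))*(-27) = (5 + (-4*sqrt(2 + 3) + (-4 + 4*2)))*(-27) = (5 + (-4*sqrt(5) + (-4 + 8)))*(-27) = (5 + (-4*sqrt(5) + 4))*(-27) = (5 + (4 - 4*sqrt(5)))*(-27) = (9 - 4*sqrt(5))*(-27) = -243 + 108*sqrt(5)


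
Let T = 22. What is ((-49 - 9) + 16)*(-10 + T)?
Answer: -504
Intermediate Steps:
((-49 - 9) + 16)*(-10 + T) = ((-49 - 9) + 16)*(-10 + 22) = (-58 + 16)*12 = -42*12 = -504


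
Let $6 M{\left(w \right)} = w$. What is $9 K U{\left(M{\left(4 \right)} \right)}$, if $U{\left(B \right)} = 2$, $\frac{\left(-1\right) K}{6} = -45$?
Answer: $4860$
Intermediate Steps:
$K = 270$ ($K = \left(-6\right) \left(-45\right) = 270$)
$M{\left(w \right)} = \frac{w}{6}$
$9 K U{\left(M{\left(4 \right)} \right)} = 9 \cdot 270 \cdot 2 = 2430 \cdot 2 = 4860$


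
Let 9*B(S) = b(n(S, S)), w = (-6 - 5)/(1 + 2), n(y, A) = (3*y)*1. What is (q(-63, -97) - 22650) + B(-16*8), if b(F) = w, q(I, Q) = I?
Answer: -613262/27 ≈ -22713.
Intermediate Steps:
n(y, A) = 3*y
w = -11/3 ≈ -3.6667
b(F) = -11/3
B(S) = -11/27 (B(S) = (⅑)*(-11/3) = -11/27)
(q(-63, -97) - 22650) + B(-16*8) = (-63 - 22650) - 11/27 = -22713 - 11/27 = -613262/27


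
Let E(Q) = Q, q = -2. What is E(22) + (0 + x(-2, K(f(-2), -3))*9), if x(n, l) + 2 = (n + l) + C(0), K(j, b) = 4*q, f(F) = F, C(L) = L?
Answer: -86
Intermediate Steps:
K(j, b) = -8 (K(j, b) = 4*(-2) = -8)
x(n, l) = -2 + l + n (x(n, l) = -2 + ((n + l) + 0) = -2 + ((l + n) + 0) = -2 + (l + n) = -2 + l + n)
E(22) + (0 + x(-2, K(f(-2), -3))*9) = 22 + (0 + (-2 - 8 - 2)*9) = 22 + (0 - 12*9) = 22 + (0 - 108) = 22 - 108 = -86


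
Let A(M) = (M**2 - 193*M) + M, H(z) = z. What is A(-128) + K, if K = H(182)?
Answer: 41142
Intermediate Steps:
A(M) = M**2 - 192*M
K = 182
A(-128) + K = -128*(-192 - 128) + 182 = -128*(-320) + 182 = 40960 + 182 = 41142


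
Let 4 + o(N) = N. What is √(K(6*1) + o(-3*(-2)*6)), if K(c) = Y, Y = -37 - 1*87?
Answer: 2*I*√23 ≈ 9.5917*I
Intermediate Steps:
Y = -124 (Y = -37 - 87 = -124)
K(c) = -124
o(N) = -4 + N
√(K(6*1) + o(-3*(-2)*6)) = √(-124 + (-4 - 3*(-2)*6)) = √(-124 + (-4 + 6*6)) = √(-124 + (-4 + 36)) = √(-124 + 32) = √(-92) = 2*I*√23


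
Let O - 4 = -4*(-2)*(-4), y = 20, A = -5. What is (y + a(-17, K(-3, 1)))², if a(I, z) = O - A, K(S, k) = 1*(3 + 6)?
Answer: 9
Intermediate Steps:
K(S, k) = 9 (K(S, k) = 1*9 = 9)
O = -28 (O = 4 - 4*(-2)*(-4) = 4 + 8*(-4) = 4 - 32 = -28)
a(I, z) = -23 (a(I, z) = -28 - 1*(-5) = -28 + 5 = -23)
(y + a(-17, K(-3, 1)))² = (20 - 23)² = (-3)² = 9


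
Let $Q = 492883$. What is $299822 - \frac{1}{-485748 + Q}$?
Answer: $\frac{2139229969}{7135} \approx 2.9982 \cdot 10^{5}$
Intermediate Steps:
$299822 - \frac{1}{-485748 + Q} = 299822 - \frac{1}{-485748 + 492883} = 299822 - \frac{1}{7135} = \frac{2139229969}{7135}$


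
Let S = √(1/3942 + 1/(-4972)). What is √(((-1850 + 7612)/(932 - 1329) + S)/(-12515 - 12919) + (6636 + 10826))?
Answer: √(1628732691808332576869724156 - 2245301439007*√140191755)/305406241074 ≈ 132.14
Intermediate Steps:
S = √140191755/1633302 (S = √(1/3942 - 1/4972) = √(515/9799812) = √140191755/1633302 ≈ 0.0072493)
√(((-1850 + 7612)/(932 - 1329) + S)/(-12515 - 12919) + (6636 + 10826)) = √(((-1850 + 7612)/(932 - 1329) + √140191755/1633302)/(-12515 - 12919) + (6636 + 10826)) = √((5762/(-397) + √140191755/1633302)/(-25434) + 17462) = √((5762*(-1/397) + √140191755/1633302)*(-1/25434) + 17462) = √((-5762/397 + √140191755/1633302)*(-1/25434) + 17462) = √((2881/5048649 - √140191755/41541403068) + 17462) = √(88159511719/5048649 - √140191755/41541403068)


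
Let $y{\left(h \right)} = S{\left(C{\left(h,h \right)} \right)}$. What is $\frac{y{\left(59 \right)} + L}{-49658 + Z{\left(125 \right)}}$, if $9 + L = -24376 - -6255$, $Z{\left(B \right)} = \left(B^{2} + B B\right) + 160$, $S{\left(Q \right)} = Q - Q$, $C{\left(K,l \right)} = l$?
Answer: $\frac{9065}{9124} \approx 0.99353$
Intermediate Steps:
$S{\left(Q \right)} = 0$
$y{\left(h \right)} = 0$
$Z{\left(B \right)} = 160 + 2 B^{2}$ ($Z{\left(B \right)} = \left(B^{2} + B^{2}\right) + 160 = 2 B^{2} + 160 = 160 + 2 B^{2}$)
$L = -18130$ ($L = -9 - 18121 = -18130$)
$\frac{y{\left(59 \right)} + L}{-49658 + Z{\left(125 \right)}} = \frac{0 - 18130}{-49658 + \left(160 + 2 \cdot 125^{2}\right)} = - \frac{18130}{-49658 + \left(160 + 2 \cdot 15625\right)} = - \frac{18130}{-49658 + \left(160 + 31250\right)} = - \frac{18130}{-49658 + 31410} = - \frac{18130}{-18248} = \left(-18130\right) \left(- \frac{1}{18248}\right) = \frac{9065}{9124}$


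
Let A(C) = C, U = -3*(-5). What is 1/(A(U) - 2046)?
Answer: -1/2031 ≈ -0.00049237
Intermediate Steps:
U = 15
1/(A(U) - 2046) = 1/(15 - 2046) = 1/(-2031) = -1/2031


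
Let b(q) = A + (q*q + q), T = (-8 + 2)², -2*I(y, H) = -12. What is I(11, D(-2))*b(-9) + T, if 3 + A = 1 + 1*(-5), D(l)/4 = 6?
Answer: 426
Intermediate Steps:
D(l) = 24 (D(l) = 4*6 = 24)
I(y, H) = 6 (I(y, H) = -½*(-12) = 6)
T = 36 (T = (-6)² = 36)
A = -7 (A = -3 + (1 + 1*(-5)) = -3 + (1 - 5) = -3 - 4 = -7)
b(q) = -7 + q + q² (b(q) = -7 + (q*q + q) = -7 + (q² + q) = -7 + (q + q²) = -7 + q + q²)
I(11, D(-2))*b(-9) + T = 6*(-7 - 9 + (-9)²) + 36 = 6*(-7 - 9 + 81) + 36 = 6*65 + 36 = 390 + 36 = 426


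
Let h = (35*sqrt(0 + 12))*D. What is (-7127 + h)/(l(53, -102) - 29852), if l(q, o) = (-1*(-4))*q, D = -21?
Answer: 7127/29640 + 49*sqrt(3)/988 ≈ 0.32635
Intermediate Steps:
l(q, o) = 4*q
h = -1470*sqrt(3) (h = (35*sqrt(0 + 12))*(-21) = (35*sqrt(12))*(-21) = (35*(2*sqrt(3)))*(-21) = (70*sqrt(3))*(-21) = -1470*sqrt(3) ≈ -2546.1)
(-7127 + h)/(l(53, -102) - 29852) = (-7127 - 1470*sqrt(3))/(4*53 - 29852) = (-7127 - 1470*sqrt(3))/(212 - 29852) = (-7127 - 1470*sqrt(3))/(-29640) = (-7127 - 1470*sqrt(3))*(-1/29640) = 7127/29640 + 49*sqrt(3)/988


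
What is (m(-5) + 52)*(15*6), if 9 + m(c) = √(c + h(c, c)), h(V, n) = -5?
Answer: 3870 + 90*I*√10 ≈ 3870.0 + 284.6*I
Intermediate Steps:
m(c) = -9 + √(-5 + c) (m(c) = -9 + √(c - 5) = -9 + √(-5 + c))
(m(-5) + 52)*(15*6) = ((-9 + √(-5 - 5)) + 52)*(15*6) = ((-9 + √(-10)) + 52)*90 = ((-9 + I*√10) + 52)*90 = (43 + I*√10)*90 = 3870 + 90*I*√10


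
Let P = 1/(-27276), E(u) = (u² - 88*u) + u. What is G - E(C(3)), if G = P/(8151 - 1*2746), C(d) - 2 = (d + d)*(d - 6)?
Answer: -242959333441/147426780 ≈ -1648.0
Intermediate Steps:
C(d) = 2 + 2*d*(-6 + d) (C(d) = 2 + (d + d)*(d - 6) = 2 + (2*d)*(-6 + d) = 2 + 2*d*(-6 + d))
E(u) = u² - 87*u
P = -1/27276 ≈ -3.6662e-5
G = -1/147426780 (G = -1/(27276*(8151 - 1*2746)) = -1/(27276*(8151 - 2746)) = -1/27276/5405 = -1/27276*1/5405 = -1/147426780 ≈ -6.7830e-9)
G - E(C(3)) = -1/147426780 - (2 - 12*3 + 2*3²)*(-87 + (2 - 12*3 + 2*3²)) = -1/147426780 - (2 - 36 + 2*9)*(-87 + (2 - 36 + 2*9)) = -1/147426780 - (2 - 36 + 18)*(-87 + (2 - 36 + 18)) = -1/147426780 - (-16)*(-87 - 16) = -1/147426780 - (-16)*(-103) = -1/147426780 - 1*1648 = -1/147426780 - 1648 = -242959333441/147426780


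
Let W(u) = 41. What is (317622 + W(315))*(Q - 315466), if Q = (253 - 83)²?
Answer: -91031415258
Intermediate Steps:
Q = 28900 (Q = 170² = 28900)
(317622 + W(315))*(Q - 315466) = (317622 + 41)*(28900 - 315466) = 317663*(-286566) = -91031415258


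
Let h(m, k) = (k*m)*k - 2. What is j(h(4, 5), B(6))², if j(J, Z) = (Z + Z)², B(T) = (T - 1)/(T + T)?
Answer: 625/1296 ≈ 0.48225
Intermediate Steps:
B(T) = (-1 + T)/(2*T) (B(T) = (-1 + T)/((2*T)) = (-1 + T)*(1/(2*T)) = (-1 + T)/(2*T))
h(m, k) = -2 + m*k² (h(m, k) = m*k² - 2 = -2 + m*k²)
j(J, Z) = 4*Z² (j(J, Z) = (2*Z)² = 4*Z²)
j(h(4, 5), B(6))² = (4*((½)*(-1 + 6)/6)²)² = (4*((½)*(⅙)*5)²)² = (4*(5/12)²)² = (4*(25/144))² = (25/36)² = 625/1296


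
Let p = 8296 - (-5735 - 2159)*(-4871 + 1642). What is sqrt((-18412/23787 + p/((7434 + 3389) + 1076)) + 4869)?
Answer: sqrt(24271855955497769943)/94347171 ≈ 52.218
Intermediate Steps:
p = -25481430 (p = 8296 - (-7894)*(-3229) = 8296 - 1*25489726 = 8296 - 25489726 = -25481430)
sqrt((-18412/23787 + p/((7434 + 3389) + 1076)) + 4869) = sqrt((-18412/23787 - 25481430/((7434 + 3389) + 1076)) + 4869) = sqrt((-18412*1/23787 - 25481430/(10823 + 1076)) + 4869) = sqrt((-18412/23787 - 25481430/11899) + 4869) = sqrt(-606345859798/283041513 + 4869) = sqrt(771783266999/283041513) = sqrt(24271855955497769943)/94347171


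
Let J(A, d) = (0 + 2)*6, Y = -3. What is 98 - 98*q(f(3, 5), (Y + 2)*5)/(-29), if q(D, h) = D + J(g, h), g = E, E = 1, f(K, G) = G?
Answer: 4508/29 ≈ 155.45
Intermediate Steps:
g = 1
J(A, d) = 12 (J(A, d) = 2*6 = 12)
q(D, h) = 12 + D (q(D, h) = D + 12 = 12 + D)
98 - 98*q(f(3, 5), (Y + 2)*5)/(-29) = 98 - 98*(12 + 5)/(-29) = 98 - 1666*(-1)/29 = 98 - 98*(-17/29) = 98 + 1666/29 = 4508/29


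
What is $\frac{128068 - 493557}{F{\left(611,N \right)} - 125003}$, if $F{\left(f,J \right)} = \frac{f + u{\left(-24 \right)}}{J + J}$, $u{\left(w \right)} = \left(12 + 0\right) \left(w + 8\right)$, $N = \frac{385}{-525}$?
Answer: $\frac{8040758}{2756351} \approx 2.9172$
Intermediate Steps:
$N = - \frac{11}{15}$ ($N = 385 \left(- \frac{1}{525}\right) = - \frac{11}{15} \approx -0.73333$)
$u{\left(w \right)} = 96 + 12 w$ ($u{\left(w \right)} = 12 \left(8 + w\right) = 96 + 12 w$)
$F{\left(f,J \right)} = \frac{-192 + f}{2 J}$ ($F{\left(f,J \right)} = \frac{f + \left(96 + 12 \left(-24\right)\right)}{J + J} = \frac{f + \left(96 - 288\right)}{2 J} = \left(f - 192\right) \frac{1}{2 J} = \left(-192 + f\right) \frac{1}{2 J} = \frac{-192 + f}{2 J}$)
$\frac{128068 - 493557}{F{\left(611,N \right)} - 125003} = \frac{128068 - 493557}{\frac{-192 + 611}{2 \left(- \frac{11}{15}\right)} - 125003} = - \frac{365489}{\frac{1}{2} \left(- \frac{15}{11}\right) 419 - 125003} = - \frac{365489}{- \frac{6285}{22} - 125003} = - \frac{365489}{- \frac{2756351}{22}} = \left(-365489\right) \left(- \frac{22}{2756351}\right) = \frac{8040758}{2756351}$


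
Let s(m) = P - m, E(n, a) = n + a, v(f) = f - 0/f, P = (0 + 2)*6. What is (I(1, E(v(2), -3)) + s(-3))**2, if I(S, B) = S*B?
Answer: 196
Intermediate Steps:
P = 12 (P = 2*6 = 12)
v(f) = f (v(f) = f - 1*0 = f + 0 = f)
E(n, a) = a + n
I(S, B) = B*S
s(m) = 12 - m
(I(1, E(v(2), -3)) + s(-3))**2 = ((-3 + 2)*1 + (12 - 1*(-3)))**2 = (-1*1 + (12 + 3))**2 = (-1 + 15)**2 = 14**2 = 196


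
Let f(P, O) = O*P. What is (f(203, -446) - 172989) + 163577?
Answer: -99950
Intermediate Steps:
(f(203, -446) - 172989) + 163577 = (-446*203 - 172989) + 163577 = (-90538 - 172989) + 163577 = -263527 + 163577 = -99950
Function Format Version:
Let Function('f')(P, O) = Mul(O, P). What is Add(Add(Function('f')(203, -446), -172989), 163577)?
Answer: -99950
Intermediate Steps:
Add(Add(Function('f')(203, -446), -172989), 163577) = Add(Add(Mul(-446, 203), -172989), 163577) = Add(Add(-90538, -172989), 163577) = Add(-263527, 163577) = -99950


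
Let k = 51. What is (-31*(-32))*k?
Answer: 50592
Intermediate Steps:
(-31*(-32))*k = -31*(-32)*51 = 992*51 = 50592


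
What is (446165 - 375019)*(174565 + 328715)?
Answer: 35806358880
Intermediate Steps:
(446165 - 375019)*(174565 + 328715) = 71146*503280 = 35806358880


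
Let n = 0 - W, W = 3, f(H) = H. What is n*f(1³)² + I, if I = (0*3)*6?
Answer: -3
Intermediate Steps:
I = 0 (I = 0*6 = 0)
n = -3 (n = 0 - 1*3 = 0 - 3 = -3)
n*f(1³)² + I = -3*(1³)² + 0 = -3*1² + 0 = -3*1 + 0 = -3 + 0 = -3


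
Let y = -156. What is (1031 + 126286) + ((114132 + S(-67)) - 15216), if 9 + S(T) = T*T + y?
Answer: 230557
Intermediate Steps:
S(T) = -165 + T² (S(T) = -9 + (T*T - 156) = -9 + (T² - 156) = -9 + (-156 + T²) = -165 + T²)
(1031 + 126286) + ((114132 + S(-67)) - 15216) = (1031 + 126286) + ((114132 + (-165 + (-67)²)) - 15216) = 127317 + ((114132 + (-165 + 4489)) - 15216) = 127317 + ((114132 + 4324) - 15216) = 127317 + (118456 - 15216) = 127317 + 103240 = 230557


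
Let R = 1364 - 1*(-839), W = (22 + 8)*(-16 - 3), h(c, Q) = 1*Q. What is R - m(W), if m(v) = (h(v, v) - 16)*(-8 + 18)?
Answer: 8063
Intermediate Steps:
h(c, Q) = Q
W = -570 (W = 30*(-19) = -570)
m(v) = -160 + 10*v (m(v) = (v - 16)*(-8 + 18) = (-16 + v)*10 = -160 + 10*v)
R = 2203 (R = 1364 + 839 = 2203)
R - m(W) = 2203 - (-160 + 10*(-570)) = 2203 - (-160 - 5700) = 2203 - 1*(-5860) = 2203 + 5860 = 8063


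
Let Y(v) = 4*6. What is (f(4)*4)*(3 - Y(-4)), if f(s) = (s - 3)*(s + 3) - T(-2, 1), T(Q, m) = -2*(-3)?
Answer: -84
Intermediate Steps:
T(Q, m) = 6
Y(v) = 24
f(s) = -6 + (-3 + s)*(3 + s) (f(s) = (s - 3)*(s + 3) - 1*6 = (-3 + s)*(3 + s) - 6 = -6 + (-3 + s)*(3 + s))
(f(4)*4)*(3 - Y(-4)) = ((-15 + 4**2)*4)*(3 - 1*24) = ((-15 + 16)*4)*(3 - 24) = (1*4)*(-21) = 4*(-21) = -84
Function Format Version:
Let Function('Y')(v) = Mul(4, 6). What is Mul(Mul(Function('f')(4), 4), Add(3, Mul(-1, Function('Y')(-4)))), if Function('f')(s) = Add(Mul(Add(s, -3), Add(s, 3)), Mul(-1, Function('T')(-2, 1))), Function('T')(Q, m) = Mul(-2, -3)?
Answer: -84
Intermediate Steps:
Function('T')(Q, m) = 6
Function('Y')(v) = 24
Function('f')(s) = Add(-6, Mul(Add(-3, s), Add(3, s))) (Function('f')(s) = Add(Mul(Add(s, -3), Add(s, 3)), Mul(-1, 6)) = Add(Mul(Add(-3, s), Add(3, s)), -6) = Add(-6, Mul(Add(-3, s), Add(3, s))))
Mul(Mul(Function('f')(4), 4), Add(3, Mul(-1, Function('Y')(-4)))) = Mul(Mul(Add(-15, Pow(4, 2)), 4), Add(3, Mul(-1, 24))) = Mul(Mul(Add(-15, 16), 4), Add(3, -24)) = Mul(Mul(1, 4), -21) = Mul(4, -21) = -84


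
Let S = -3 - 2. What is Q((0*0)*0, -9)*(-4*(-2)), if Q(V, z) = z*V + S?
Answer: -40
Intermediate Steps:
S = -5
Q(V, z) = -5 + V*z (Q(V, z) = z*V - 5 = V*z - 5 = -5 + V*z)
Q((0*0)*0, -9)*(-4*(-2)) = (-5 + ((0*0)*0)*(-9))*(-4*(-2)) = (-5 + (0*0)*(-9))*8 = (-5 + 0*(-9))*8 = (-5 + 0)*8 = -5*8 = -40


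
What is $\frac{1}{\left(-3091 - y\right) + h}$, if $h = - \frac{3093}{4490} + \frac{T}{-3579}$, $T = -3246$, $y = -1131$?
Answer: $- \frac{5356570}{10497708969} \approx -0.00051026$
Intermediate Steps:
$h = \frac{1168231}{5356570}$ ($h = - \frac{3093}{4490} - \frac{3246}{-3579} = \left(-3093\right) \frac{1}{4490} - - \frac{1082}{1193} = - \frac{3093}{4490} + \frac{1082}{1193} = \frac{1168231}{5356570} \approx 0.21809$)
$\frac{1}{\left(-3091 - y\right) + h} = \frac{1}{\left(-3091 - -1131\right) + \frac{1168231}{5356570}} = \frac{1}{\left(-3091 + 1131\right) + \frac{1168231}{5356570}} = \frac{1}{-1960 + \frac{1168231}{5356570}} = \frac{1}{- \frac{10497708969}{5356570}} = - \frac{5356570}{10497708969}$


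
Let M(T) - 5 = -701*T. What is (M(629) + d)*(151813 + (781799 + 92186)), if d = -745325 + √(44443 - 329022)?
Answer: -1216851851702 + 1025798*I*√284579 ≈ -1.2169e+12 + 5.4722e+8*I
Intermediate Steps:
d = -745325 + I*√284579 (d = -745325 + √(-284579) = -745325 + I*√284579 ≈ -7.4533e+5 + 533.46*I)
M(T) = 5 - 701*T
(M(629) + d)*(151813 + (781799 + 92186)) = ((5 - 701*629) + (-745325 + I*√284579))*(151813 + (781799 + 92186)) = ((5 - 440929) + (-745325 + I*√284579))*(151813 + 873985) = (-440924 + (-745325 + I*√284579))*1025798 = (-1186249 + I*√284579)*1025798 = -1216851851702 + 1025798*I*√284579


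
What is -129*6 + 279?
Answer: -495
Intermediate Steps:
-129*6 + 279 = -774 + 279 = -495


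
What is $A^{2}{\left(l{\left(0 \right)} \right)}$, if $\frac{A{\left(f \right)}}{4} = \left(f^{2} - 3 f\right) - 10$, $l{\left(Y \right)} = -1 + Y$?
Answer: $576$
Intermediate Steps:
$A{\left(f \right)} = -40 - 12 f + 4 f^{2}$ ($A{\left(f \right)} = 4 \left(\left(f^{2} - 3 f\right) - 10\right) = 4 \left(-10 + f^{2} - 3 f\right) = -40 - 12 f + 4 f^{2}$)
$A^{2}{\left(l{\left(0 \right)} \right)} = \left(-40 - 12 \left(-1 + 0\right) + 4 \left(-1 + 0\right)^{2}\right)^{2} = \left(-40 - -12 + 4 \left(-1\right)^{2}\right)^{2} = \left(-40 + 12 + 4 \cdot 1\right)^{2} = \left(-40 + 12 + 4\right)^{2} = \left(-24\right)^{2} = 576$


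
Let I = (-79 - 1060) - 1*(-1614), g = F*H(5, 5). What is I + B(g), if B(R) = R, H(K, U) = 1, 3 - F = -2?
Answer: 480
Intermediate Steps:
F = 5 (F = 3 - 1*(-2) = 3 + 2 = 5)
g = 5 (g = 5*1 = 5)
I = 475 (I = -1139 + 1614 = 475)
I + B(g) = 475 + 5 = 480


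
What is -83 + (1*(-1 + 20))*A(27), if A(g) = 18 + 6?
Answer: 373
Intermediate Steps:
A(g) = 24
-83 + (1*(-1 + 20))*A(27) = -83 + (1*(-1 + 20))*24 = -83 + (1*19)*24 = -83 + 19*24 = -83 + 456 = 373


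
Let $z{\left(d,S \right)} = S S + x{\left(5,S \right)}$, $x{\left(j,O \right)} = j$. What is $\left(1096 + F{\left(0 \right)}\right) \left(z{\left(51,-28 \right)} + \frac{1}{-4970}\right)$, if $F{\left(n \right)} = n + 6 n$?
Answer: $\frac{2148888292}{2485} \approx 8.6474 \cdot 10^{5}$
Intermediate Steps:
$F{\left(n \right)} = 7 n$
$z{\left(d,S \right)} = 5 + S^{2}$ ($z{\left(d,S \right)} = S S + 5 = S^{2} + 5 = 5 + S^{2}$)
$\left(1096 + F{\left(0 \right)}\right) \left(z{\left(51,-28 \right)} + \frac{1}{-4970}\right) = \left(1096 + 7 \cdot 0\right) \left(\left(5 + \left(-28\right)^{2}\right) + \frac{1}{-4970}\right) = \left(1096 + 0\right) \left(\left(5 + 784\right) - \frac{1}{4970}\right) = 1096 \left(789 - \frac{1}{4970}\right) = 1096 \cdot \frac{3921329}{4970} = \frac{2148888292}{2485}$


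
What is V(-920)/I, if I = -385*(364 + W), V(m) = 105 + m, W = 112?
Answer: 163/36652 ≈ 0.0044472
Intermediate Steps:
I = -183260 (I = -385*(364 + 112) = -385*476 = -183260)
V(-920)/I = (105 - 920)/(-183260) = -815*(-1/183260) = 163/36652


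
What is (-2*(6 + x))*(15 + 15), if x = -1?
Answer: -300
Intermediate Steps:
(-2*(6 + x))*(15 + 15) = (-2*(6 - 1))*(15 + 15) = -2*5*30 = -10*30 = -300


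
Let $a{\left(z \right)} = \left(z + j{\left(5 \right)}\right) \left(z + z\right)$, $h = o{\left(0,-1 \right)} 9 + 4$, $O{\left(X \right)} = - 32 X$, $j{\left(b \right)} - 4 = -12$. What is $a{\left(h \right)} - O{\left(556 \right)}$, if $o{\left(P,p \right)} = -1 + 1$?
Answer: $17760$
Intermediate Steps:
$j{\left(b \right)} = -8$ ($j{\left(b \right)} = 4 - 12 = -8$)
$o{\left(P,p \right)} = 0$
$h = 4$ ($h = 0 \cdot 9 + 4 = 0 + 4 = 4$)
$a{\left(z \right)} = 2 z \left(-8 + z\right)$ ($a{\left(z \right)} = \left(z - 8\right) \left(z + z\right) = \left(-8 + z\right) 2 z = 2 z \left(-8 + z\right)$)
$a{\left(h \right)} - O{\left(556 \right)} = 2 \cdot 4 \left(-8 + 4\right) - \left(-32\right) 556 = 2 \cdot 4 \left(-4\right) - -17792 = -32 + 17792 = 17760$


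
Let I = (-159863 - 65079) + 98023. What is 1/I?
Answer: -1/126919 ≈ -7.8790e-6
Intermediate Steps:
I = -126919 (I = -224942 + 98023 = -126919)
1/I = 1/(-126919) = -1/126919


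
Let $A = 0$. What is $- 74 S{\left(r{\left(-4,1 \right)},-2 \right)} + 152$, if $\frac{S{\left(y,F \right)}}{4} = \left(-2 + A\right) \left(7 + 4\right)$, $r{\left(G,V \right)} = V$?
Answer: $6664$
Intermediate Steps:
$S{\left(y,F \right)} = -88$ ($S{\left(y,F \right)} = 4 \left(-2 + 0\right) \left(7 + 4\right) = 4 \left(\left(-2\right) 11\right) = 4 \left(-22\right) = -88$)
$- 74 S{\left(r{\left(-4,1 \right)},-2 \right)} + 152 = \left(-74\right) \left(-88\right) + 152 = 6512 + 152 = 6664$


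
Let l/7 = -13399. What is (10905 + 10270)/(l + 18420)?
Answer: -21175/75373 ≈ -0.28094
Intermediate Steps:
l = -93793 (l = 7*(-13399) = -93793)
(10905 + 10270)/(l + 18420) = (10905 + 10270)/(-93793 + 18420) = 21175/(-75373) = 21175*(-1/75373) = -21175/75373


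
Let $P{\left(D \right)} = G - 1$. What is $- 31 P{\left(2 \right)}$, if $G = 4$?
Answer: $-93$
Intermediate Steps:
$P{\left(D \right)} = 3$ ($P{\left(D \right)} = 4 - 1 = 3$)
$- 31 P{\left(2 \right)} = \left(-31\right) 3 = -93$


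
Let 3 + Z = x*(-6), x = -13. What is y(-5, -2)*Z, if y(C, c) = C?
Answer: -375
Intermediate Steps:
Z = 75 (Z = -3 - 13*(-6) = -3 + 78 = 75)
y(-5, -2)*Z = -5*75 = -375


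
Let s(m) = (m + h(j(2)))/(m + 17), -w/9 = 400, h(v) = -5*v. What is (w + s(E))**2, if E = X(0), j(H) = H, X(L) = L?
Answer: 3746664100/289 ≈ 1.2964e+7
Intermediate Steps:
w = -3600 (w = -9*400 = -3600)
E = 0
s(m) = (-10 + m)/(17 + m) (s(m) = (m - 5*2)/(m + 17) = (m - 10)/(17 + m) = (-10 + m)/(17 + m))
(w + s(E))**2 = (-3600 + (-10 + 0)/(17 + 0))**2 = (-3600 - 10/17)**2 = (-61210/17)**2 = 3746664100/289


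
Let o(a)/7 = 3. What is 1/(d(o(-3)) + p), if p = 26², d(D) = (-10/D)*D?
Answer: 1/666 ≈ 0.0015015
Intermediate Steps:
o(a) = 21 (o(a) = 7*3 = 21)
d(D) = -10
p = 676
1/(d(o(-3)) + p) = 1/(-10 + 676) = 1/666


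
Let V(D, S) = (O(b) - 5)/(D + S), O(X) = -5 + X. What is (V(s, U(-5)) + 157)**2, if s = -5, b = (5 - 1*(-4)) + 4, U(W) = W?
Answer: 2455489/100 ≈ 24555.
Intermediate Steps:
b = 13 (b = (5 + 4) + 4 = 9 + 4 = 13)
V(D, S) = 3/(D + S) (V(D, S) = ((-5 + 13) - 5)/(D + S) = (8 - 5)/(D + S) = 3/(D + S))
(V(s, U(-5)) + 157)**2 = (3/(-5 - 5) + 157)**2 = (3/(-10) + 157)**2 = (3*(-1/10) + 157)**2 = (-3/10 + 157)**2 = (1567/10)**2 = 2455489/100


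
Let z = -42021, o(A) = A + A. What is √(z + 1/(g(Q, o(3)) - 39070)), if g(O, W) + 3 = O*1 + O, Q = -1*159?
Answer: 2*I*√16300480427473/39391 ≈ 204.99*I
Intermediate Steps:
Q = -159
o(A) = 2*A
g(O, W) = -3 + 2*O (g(O, W) = -3 + (O*1 + O) = -3 + (O + O) = -3 + 2*O)
√(z + 1/(g(Q, o(3)) - 39070)) = √(-42021 + 1/((-3 + 2*(-159)) - 39070)) = √(-42021 + 1/((-3 - 318) - 39070)) = √(-42021 + 1/(-321 - 39070)) = √(-42021 + 1/(-39391)) = √(-42021 - 1/39391) = √(-1655249212/39391) = 2*I*√16300480427473/39391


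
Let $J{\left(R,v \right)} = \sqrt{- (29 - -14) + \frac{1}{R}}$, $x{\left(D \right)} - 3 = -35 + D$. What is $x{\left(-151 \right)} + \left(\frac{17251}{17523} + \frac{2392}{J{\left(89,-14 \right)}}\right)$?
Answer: $- \frac{3189458}{17523} - \frac{1196 i \sqrt{340514}}{1913} \approx -182.02 - 364.82 i$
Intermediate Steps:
$x{\left(D \right)} = -32 + D$ ($x{\left(D \right)} = 3 + \left(-35 + D\right) = -32 + D$)
$J{\left(R,v \right)} = \sqrt{-43 + \frac{1}{R}}$ ($J{\left(R,v \right)} = \sqrt{- (29 + 14) + \frac{1}{R}} = \sqrt{\left(-1\right) 43 + \frac{1}{R}} = \sqrt{-43 + \frac{1}{R}}$)
$x{\left(-151 \right)} + \left(\frac{17251}{17523} + \frac{2392}{J{\left(89,-14 \right)}}\right) = \left(-32 - 151\right) + \left(\frac{17251}{17523} + \frac{2392}{\sqrt{-43 + \frac{1}{89}}}\right) = -183 + \left(17251 \cdot \frac{1}{17523} + \frac{2392}{\sqrt{-43 + \frac{1}{89}}}\right) = -183 + \left(\frac{17251}{17523} + \frac{2392}{\sqrt{- \frac{3826}{89}}}\right) = -183 + \left(\frac{17251}{17523} + \frac{2392}{\frac{1}{89} i \sqrt{340514}}\right) = -183 + \left(\frac{17251}{17523} + 2392 \left(- \frac{i \sqrt{340514}}{3826}\right)\right) = -183 + \left(\frac{17251}{17523} - \frac{1196 i \sqrt{340514}}{1913}\right) = - \frac{3189458}{17523} - \frac{1196 i \sqrt{340514}}{1913}$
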